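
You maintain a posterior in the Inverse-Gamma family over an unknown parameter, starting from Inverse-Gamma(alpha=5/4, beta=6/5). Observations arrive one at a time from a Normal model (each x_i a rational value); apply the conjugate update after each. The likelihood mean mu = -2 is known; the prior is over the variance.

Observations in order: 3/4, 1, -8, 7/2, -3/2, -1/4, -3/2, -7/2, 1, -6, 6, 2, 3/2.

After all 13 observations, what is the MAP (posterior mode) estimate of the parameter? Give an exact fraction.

8331/700

obs 1: x=3/4 → posterior Inverse-Gamma(7/4, 797/160)
obs 2: x=1 → posterior Inverse-Gamma(9/4, 1517/160)
obs 3: x=-8 → posterior Inverse-Gamma(11/4, 4397/160)
obs 4: x=7/2 → posterior Inverse-Gamma(13/4, 6817/160)
obs 5: x=-3/2 → posterior Inverse-Gamma(15/4, 6837/160)
obs 6: x=-1/4 → posterior Inverse-Gamma(17/4, 3541/80)
obs 7: x=-3/2 → posterior Inverse-Gamma(19/4, 3551/80)
obs 8: x=-7/2 → posterior Inverse-Gamma(21/4, 3641/80)
obs 9: x=1 → posterior Inverse-Gamma(23/4, 4001/80)
obs 10: x=-6 → posterior Inverse-Gamma(25/4, 4641/80)
obs 11: x=6 → posterior Inverse-Gamma(27/4, 7201/80)
obs 12: x=2 → posterior Inverse-Gamma(29/4, 7841/80)
obs 13: x=3/2 → posterior Inverse-Gamma(31/4, 8331/80)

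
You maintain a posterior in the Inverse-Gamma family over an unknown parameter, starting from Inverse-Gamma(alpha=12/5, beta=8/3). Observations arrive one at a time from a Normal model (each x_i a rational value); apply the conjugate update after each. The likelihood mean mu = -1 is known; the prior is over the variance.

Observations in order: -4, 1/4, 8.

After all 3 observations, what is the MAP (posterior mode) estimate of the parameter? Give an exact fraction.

obs 1: x=-4 → posterior Inverse-Gamma(29/10, 43/6)
obs 2: x=1/4 → posterior Inverse-Gamma(17/5, 763/96)
obs 3: x=8 → posterior Inverse-Gamma(39/10, 4651/96)

23255/2352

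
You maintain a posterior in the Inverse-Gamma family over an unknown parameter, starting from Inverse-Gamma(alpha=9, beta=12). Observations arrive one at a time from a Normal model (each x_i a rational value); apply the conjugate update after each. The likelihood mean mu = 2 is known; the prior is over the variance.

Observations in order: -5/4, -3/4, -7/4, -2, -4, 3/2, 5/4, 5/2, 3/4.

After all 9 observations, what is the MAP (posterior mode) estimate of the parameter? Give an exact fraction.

obs 1: x=-5/4 → posterior Inverse-Gamma(19/2, 553/32)
obs 2: x=-3/4 → posterior Inverse-Gamma(10, 337/16)
obs 3: x=-7/4 → posterior Inverse-Gamma(21/2, 899/32)
obs 4: x=-2 → posterior Inverse-Gamma(11, 1155/32)
obs 5: x=-4 → posterior Inverse-Gamma(23/2, 1731/32)
obs 6: x=3/2 → posterior Inverse-Gamma(12, 1735/32)
obs 7: x=5/4 → posterior Inverse-Gamma(25/2, 109/2)
obs 8: x=5/2 → posterior Inverse-Gamma(13, 437/8)
obs 9: x=3/4 → posterior Inverse-Gamma(27/2, 1773/32)

1773/464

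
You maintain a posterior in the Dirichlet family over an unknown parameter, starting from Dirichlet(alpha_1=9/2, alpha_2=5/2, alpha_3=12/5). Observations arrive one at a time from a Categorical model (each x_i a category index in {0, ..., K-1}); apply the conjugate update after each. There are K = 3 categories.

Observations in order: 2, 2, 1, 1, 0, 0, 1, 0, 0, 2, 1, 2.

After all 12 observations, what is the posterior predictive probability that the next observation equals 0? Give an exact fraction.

85/214

obs 1: x=2 → posterior Dirichlet(9/2, 5/2, 17/5)
obs 2: x=2 → posterior Dirichlet(9/2, 5/2, 22/5)
obs 3: x=1 → posterior Dirichlet(9/2, 7/2, 22/5)
obs 4: x=1 → posterior Dirichlet(9/2, 9/2, 22/5)
obs 5: x=0 → posterior Dirichlet(11/2, 9/2, 22/5)
obs 6: x=0 → posterior Dirichlet(13/2, 9/2, 22/5)
obs 7: x=1 → posterior Dirichlet(13/2, 11/2, 22/5)
obs 8: x=0 → posterior Dirichlet(15/2, 11/2, 22/5)
obs 9: x=0 → posterior Dirichlet(17/2, 11/2, 22/5)
obs 10: x=2 → posterior Dirichlet(17/2, 11/2, 27/5)
obs 11: x=1 → posterior Dirichlet(17/2, 13/2, 27/5)
obs 12: x=2 → posterior Dirichlet(17/2, 13/2, 32/5)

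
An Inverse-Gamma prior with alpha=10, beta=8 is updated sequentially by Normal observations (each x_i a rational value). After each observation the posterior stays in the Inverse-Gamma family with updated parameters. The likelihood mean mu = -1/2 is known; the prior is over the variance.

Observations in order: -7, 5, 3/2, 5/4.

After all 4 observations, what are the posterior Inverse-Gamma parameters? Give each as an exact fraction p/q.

obs 1: x=-7 → posterior Inverse-Gamma(21/2, 233/8)
obs 2: x=5 → posterior Inverse-Gamma(11, 177/4)
obs 3: x=3/2 → posterior Inverse-Gamma(23/2, 185/4)
obs 4: x=5/4 → posterior Inverse-Gamma(12, 1529/32)

alpha=12, beta=1529/32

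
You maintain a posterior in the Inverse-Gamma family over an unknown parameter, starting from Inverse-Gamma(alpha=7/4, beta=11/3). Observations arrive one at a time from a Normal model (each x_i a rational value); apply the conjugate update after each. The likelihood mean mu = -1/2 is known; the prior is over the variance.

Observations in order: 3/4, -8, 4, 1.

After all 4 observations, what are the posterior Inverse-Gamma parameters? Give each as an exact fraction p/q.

alpha=15/4, beta=4207/96

obs 1: x=3/4 → posterior Inverse-Gamma(9/4, 427/96)
obs 2: x=-8 → posterior Inverse-Gamma(11/4, 3127/96)
obs 3: x=4 → posterior Inverse-Gamma(13/4, 4099/96)
obs 4: x=1 → posterior Inverse-Gamma(15/4, 4207/96)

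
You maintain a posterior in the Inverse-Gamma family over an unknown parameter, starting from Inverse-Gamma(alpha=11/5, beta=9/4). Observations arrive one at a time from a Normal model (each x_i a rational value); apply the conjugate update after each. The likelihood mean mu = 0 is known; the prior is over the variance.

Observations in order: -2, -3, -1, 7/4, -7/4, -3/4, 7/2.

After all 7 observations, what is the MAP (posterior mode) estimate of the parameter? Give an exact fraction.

2995/1072

obs 1: x=-2 → posterior Inverse-Gamma(27/10, 17/4)
obs 2: x=-3 → posterior Inverse-Gamma(16/5, 35/4)
obs 3: x=-1 → posterior Inverse-Gamma(37/10, 37/4)
obs 4: x=7/4 → posterior Inverse-Gamma(21/5, 345/32)
obs 5: x=-7/4 → posterior Inverse-Gamma(47/10, 197/16)
obs 6: x=-3/4 → posterior Inverse-Gamma(26/5, 403/32)
obs 7: x=7/2 → posterior Inverse-Gamma(57/10, 599/32)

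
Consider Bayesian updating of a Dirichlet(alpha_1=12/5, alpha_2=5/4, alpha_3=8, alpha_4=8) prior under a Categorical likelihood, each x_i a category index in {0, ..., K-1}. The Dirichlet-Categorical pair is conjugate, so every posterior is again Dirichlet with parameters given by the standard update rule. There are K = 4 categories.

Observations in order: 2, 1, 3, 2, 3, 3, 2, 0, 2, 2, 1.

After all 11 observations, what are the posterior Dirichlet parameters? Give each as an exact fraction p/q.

alpha_1=17/5, alpha_2=13/4, alpha_3=13, alpha_4=11

obs 1: x=2 → posterior Dirichlet(12/5, 5/4, 9, 8)
obs 2: x=1 → posterior Dirichlet(12/5, 9/4, 9, 8)
obs 3: x=3 → posterior Dirichlet(12/5, 9/4, 9, 9)
obs 4: x=2 → posterior Dirichlet(12/5, 9/4, 10, 9)
obs 5: x=3 → posterior Dirichlet(12/5, 9/4, 10, 10)
obs 6: x=3 → posterior Dirichlet(12/5, 9/4, 10, 11)
obs 7: x=2 → posterior Dirichlet(12/5, 9/4, 11, 11)
obs 8: x=0 → posterior Dirichlet(17/5, 9/4, 11, 11)
obs 9: x=2 → posterior Dirichlet(17/5, 9/4, 12, 11)
obs 10: x=2 → posterior Dirichlet(17/5, 9/4, 13, 11)
obs 11: x=1 → posterior Dirichlet(17/5, 13/4, 13, 11)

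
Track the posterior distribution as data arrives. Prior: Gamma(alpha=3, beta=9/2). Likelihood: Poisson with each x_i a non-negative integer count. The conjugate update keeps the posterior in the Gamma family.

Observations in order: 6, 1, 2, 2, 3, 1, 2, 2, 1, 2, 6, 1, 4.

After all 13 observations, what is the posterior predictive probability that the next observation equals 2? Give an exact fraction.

obs 1: x=6 → posterior Gamma(9, 11/2)
obs 2: x=1 → posterior Gamma(10, 13/2)
obs 3: x=2 → posterior Gamma(12, 15/2)
obs 4: x=2 → posterior Gamma(14, 17/2)
obs 5: x=3 → posterior Gamma(17, 19/2)
obs 6: x=1 → posterior Gamma(18, 21/2)
obs 7: x=2 → posterior Gamma(20, 23/2)
obs 8: x=2 → posterior Gamma(22, 25/2)
obs 9: x=1 → posterior Gamma(23, 27/2)
obs 10: x=2 → posterior Gamma(25, 29/2)
obs 11: x=6 → posterior Gamma(31, 31/2)
obs 12: x=1 → posterior Gamma(32, 33/2)
obs 13: x=4 → posterior Gamma(36, 35/2)

2778318898372454713798501812202041037380695343017578125000/10555134955777783414078330085995832946127396083370199442517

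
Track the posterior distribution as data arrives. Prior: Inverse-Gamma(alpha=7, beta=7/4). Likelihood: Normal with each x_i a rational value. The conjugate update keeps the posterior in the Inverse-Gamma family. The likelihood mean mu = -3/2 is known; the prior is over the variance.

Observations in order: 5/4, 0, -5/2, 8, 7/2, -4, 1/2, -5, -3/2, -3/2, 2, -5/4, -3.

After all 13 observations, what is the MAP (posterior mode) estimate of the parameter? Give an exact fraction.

1333/232

obs 1: x=5/4 → posterior Inverse-Gamma(15/2, 177/32)
obs 2: x=0 → posterior Inverse-Gamma(8, 213/32)
obs 3: x=-5/2 → posterior Inverse-Gamma(17/2, 229/32)
obs 4: x=8 → posterior Inverse-Gamma(9, 1673/32)
obs 5: x=7/2 → posterior Inverse-Gamma(19/2, 2073/32)
obs 6: x=-4 → posterior Inverse-Gamma(10, 2173/32)
obs 7: x=1/2 → posterior Inverse-Gamma(21/2, 2237/32)
obs 8: x=-5 → posterior Inverse-Gamma(11, 2433/32)
obs 9: x=-3/2 → posterior Inverse-Gamma(23/2, 2433/32)
obs 10: x=-3/2 → posterior Inverse-Gamma(12, 2433/32)
obs 11: x=2 → posterior Inverse-Gamma(25/2, 2629/32)
obs 12: x=-5/4 → posterior Inverse-Gamma(13, 1315/16)
obs 13: x=-3 → posterior Inverse-Gamma(27/2, 1333/16)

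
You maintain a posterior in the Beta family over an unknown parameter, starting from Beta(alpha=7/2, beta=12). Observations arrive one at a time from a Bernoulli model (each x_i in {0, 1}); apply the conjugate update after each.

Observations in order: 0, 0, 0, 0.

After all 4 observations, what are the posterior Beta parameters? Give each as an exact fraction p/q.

alpha=7/2, beta=16

obs 1: x=0 → posterior Beta(7/2, 13)
obs 2: x=0 → posterior Beta(7/2, 14)
obs 3: x=0 → posterior Beta(7/2, 15)
obs 4: x=0 → posterior Beta(7/2, 16)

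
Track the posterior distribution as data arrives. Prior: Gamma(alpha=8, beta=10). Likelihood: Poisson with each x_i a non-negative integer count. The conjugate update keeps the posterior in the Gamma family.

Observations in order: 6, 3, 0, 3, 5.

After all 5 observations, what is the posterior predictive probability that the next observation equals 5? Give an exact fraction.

obs 1: x=6 → posterior Gamma(14, 11)
obs 2: x=3 → posterior Gamma(17, 12)
obs 3: x=0 → posterior Gamma(17, 13)
obs 4: x=3 → posterior Gamma(20, 14)
obs 5: x=5 → posterior Gamma(25, 15)

29987024907589991390705108642578125/1329227995784915872903807060280344576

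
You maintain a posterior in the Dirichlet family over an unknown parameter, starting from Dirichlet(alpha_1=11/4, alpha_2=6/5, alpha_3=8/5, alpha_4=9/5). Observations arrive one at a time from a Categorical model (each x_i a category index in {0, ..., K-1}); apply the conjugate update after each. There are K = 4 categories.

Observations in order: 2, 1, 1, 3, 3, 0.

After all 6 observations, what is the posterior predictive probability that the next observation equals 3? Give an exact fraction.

obs 1: x=2 → posterior Dirichlet(11/4, 6/5, 13/5, 9/5)
obs 2: x=1 → posterior Dirichlet(11/4, 11/5, 13/5, 9/5)
obs 3: x=1 → posterior Dirichlet(11/4, 16/5, 13/5, 9/5)
obs 4: x=3 → posterior Dirichlet(11/4, 16/5, 13/5, 14/5)
obs 5: x=3 → posterior Dirichlet(11/4, 16/5, 13/5, 19/5)
obs 6: x=0 → posterior Dirichlet(15/4, 16/5, 13/5, 19/5)

76/267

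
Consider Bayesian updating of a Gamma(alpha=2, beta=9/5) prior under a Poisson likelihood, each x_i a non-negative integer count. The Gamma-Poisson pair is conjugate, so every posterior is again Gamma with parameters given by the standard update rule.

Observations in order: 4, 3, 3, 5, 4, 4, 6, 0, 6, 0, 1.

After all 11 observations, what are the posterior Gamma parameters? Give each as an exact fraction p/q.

alpha=38, beta=64/5

obs 1: x=4 → posterior Gamma(6, 14/5)
obs 2: x=3 → posterior Gamma(9, 19/5)
obs 3: x=3 → posterior Gamma(12, 24/5)
obs 4: x=5 → posterior Gamma(17, 29/5)
obs 5: x=4 → posterior Gamma(21, 34/5)
obs 6: x=4 → posterior Gamma(25, 39/5)
obs 7: x=6 → posterior Gamma(31, 44/5)
obs 8: x=0 → posterior Gamma(31, 49/5)
obs 9: x=6 → posterior Gamma(37, 54/5)
obs 10: x=0 → posterior Gamma(37, 59/5)
obs 11: x=1 → posterior Gamma(38, 64/5)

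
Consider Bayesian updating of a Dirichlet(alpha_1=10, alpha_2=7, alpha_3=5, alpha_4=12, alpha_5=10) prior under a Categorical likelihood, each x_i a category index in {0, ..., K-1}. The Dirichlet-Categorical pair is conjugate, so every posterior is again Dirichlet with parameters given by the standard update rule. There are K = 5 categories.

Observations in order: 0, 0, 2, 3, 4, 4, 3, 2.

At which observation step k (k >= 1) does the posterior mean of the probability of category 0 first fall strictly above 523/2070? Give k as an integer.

k = 2

obs 1: x=0 → posterior Dirichlet(11, 7, 5, 12, 10)
obs 2: x=0 → posterior Dirichlet(12, 7, 5, 12, 10)
obs 3: x=2 → posterior Dirichlet(12, 7, 6, 12, 10)
obs 4: x=3 → posterior Dirichlet(12, 7, 6, 13, 10)
obs 5: x=4 → posterior Dirichlet(12, 7, 6, 13, 11)
obs 6: x=4 → posterior Dirichlet(12, 7, 6, 13, 12)
obs 7: x=3 → posterior Dirichlet(12, 7, 6, 14, 12)
obs 8: x=2 → posterior Dirichlet(12, 7, 7, 14, 12)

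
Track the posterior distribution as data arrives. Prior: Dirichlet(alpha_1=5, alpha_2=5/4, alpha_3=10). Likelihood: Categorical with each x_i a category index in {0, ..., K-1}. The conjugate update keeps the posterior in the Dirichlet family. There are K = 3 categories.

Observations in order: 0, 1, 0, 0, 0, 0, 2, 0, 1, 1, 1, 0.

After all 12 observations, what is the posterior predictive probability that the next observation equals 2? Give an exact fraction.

44/113

obs 1: x=0 → posterior Dirichlet(6, 5/4, 10)
obs 2: x=1 → posterior Dirichlet(6, 9/4, 10)
obs 3: x=0 → posterior Dirichlet(7, 9/4, 10)
obs 4: x=0 → posterior Dirichlet(8, 9/4, 10)
obs 5: x=0 → posterior Dirichlet(9, 9/4, 10)
obs 6: x=0 → posterior Dirichlet(10, 9/4, 10)
obs 7: x=2 → posterior Dirichlet(10, 9/4, 11)
obs 8: x=0 → posterior Dirichlet(11, 9/4, 11)
obs 9: x=1 → posterior Dirichlet(11, 13/4, 11)
obs 10: x=1 → posterior Dirichlet(11, 17/4, 11)
obs 11: x=1 → posterior Dirichlet(11, 21/4, 11)
obs 12: x=0 → posterior Dirichlet(12, 21/4, 11)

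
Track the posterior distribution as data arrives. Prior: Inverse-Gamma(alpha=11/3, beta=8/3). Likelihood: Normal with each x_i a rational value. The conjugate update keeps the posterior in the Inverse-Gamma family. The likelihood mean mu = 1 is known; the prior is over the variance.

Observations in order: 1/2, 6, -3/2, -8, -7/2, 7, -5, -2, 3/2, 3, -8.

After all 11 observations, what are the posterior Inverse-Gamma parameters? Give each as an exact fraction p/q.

obs 1: x=1/2 → posterior Inverse-Gamma(25/6, 67/24)
obs 2: x=6 → posterior Inverse-Gamma(14/3, 367/24)
obs 3: x=-3/2 → posterior Inverse-Gamma(31/6, 221/12)
obs 4: x=-8 → posterior Inverse-Gamma(17/3, 707/12)
obs 5: x=-7/2 → posterior Inverse-Gamma(37/6, 1657/24)
obs 6: x=7 → posterior Inverse-Gamma(20/3, 2089/24)
obs 7: x=-5 → posterior Inverse-Gamma(43/6, 2521/24)
obs 8: x=-2 → posterior Inverse-Gamma(23/3, 2629/24)
obs 9: x=3/2 → posterior Inverse-Gamma(49/6, 329/3)
obs 10: x=3 → posterior Inverse-Gamma(26/3, 335/3)
obs 11: x=-8 → posterior Inverse-Gamma(55/6, 913/6)

alpha=55/6, beta=913/6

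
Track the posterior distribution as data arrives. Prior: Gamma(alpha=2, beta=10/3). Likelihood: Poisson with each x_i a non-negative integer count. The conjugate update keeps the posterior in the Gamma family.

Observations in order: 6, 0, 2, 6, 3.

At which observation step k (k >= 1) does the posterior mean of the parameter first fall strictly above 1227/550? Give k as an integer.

obs 1: x=6 → posterior Gamma(8, 13/3)
obs 2: x=0 → posterior Gamma(8, 16/3)
obs 3: x=2 → posterior Gamma(10, 19/3)
obs 4: x=6 → posterior Gamma(16, 22/3)
obs 5: x=3 → posterior Gamma(19, 25/3)

k = 5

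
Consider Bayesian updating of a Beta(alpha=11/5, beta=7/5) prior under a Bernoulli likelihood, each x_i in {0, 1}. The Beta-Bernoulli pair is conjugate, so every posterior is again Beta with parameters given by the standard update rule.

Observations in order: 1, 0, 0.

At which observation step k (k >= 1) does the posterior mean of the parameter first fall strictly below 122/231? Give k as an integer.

obs 1: x=1 → posterior Beta(16/5, 7/5)
obs 2: x=0 → posterior Beta(16/5, 12/5)
obs 3: x=0 → posterior Beta(16/5, 17/5)

k = 3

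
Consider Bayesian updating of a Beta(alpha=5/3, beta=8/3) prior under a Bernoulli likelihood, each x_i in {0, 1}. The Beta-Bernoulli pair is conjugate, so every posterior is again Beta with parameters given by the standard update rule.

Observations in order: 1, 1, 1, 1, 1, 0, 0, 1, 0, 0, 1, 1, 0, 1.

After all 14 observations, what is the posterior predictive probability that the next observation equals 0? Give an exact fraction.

obs 1: x=1 → posterior Beta(8/3, 8/3)
obs 2: x=1 → posterior Beta(11/3, 8/3)
obs 3: x=1 → posterior Beta(14/3, 8/3)
obs 4: x=1 → posterior Beta(17/3, 8/3)
obs 5: x=1 → posterior Beta(20/3, 8/3)
obs 6: x=0 → posterior Beta(20/3, 11/3)
obs 7: x=0 → posterior Beta(20/3, 14/3)
obs 8: x=1 → posterior Beta(23/3, 14/3)
obs 9: x=0 → posterior Beta(23/3, 17/3)
obs 10: x=0 → posterior Beta(23/3, 20/3)
obs 11: x=1 → posterior Beta(26/3, 20/3)
obs 12: x=1 → posterior Beta(29/3, 20/3)
obs 13: x=0 → posterior Beta(29/3, 23/3)
obs 14: x=1 → posterior Beta(32/3, 23/3)

23/55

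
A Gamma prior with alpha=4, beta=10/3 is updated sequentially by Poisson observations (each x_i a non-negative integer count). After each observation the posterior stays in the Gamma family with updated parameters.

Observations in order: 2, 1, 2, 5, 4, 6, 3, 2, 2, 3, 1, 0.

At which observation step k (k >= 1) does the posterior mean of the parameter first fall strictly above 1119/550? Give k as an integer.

k = 5

obs 1: x=2 → posterior Gamma(6, 13/3)
obs 2: x=1 → posterior Gamma(7, 16/3)
obs 3: x=2 → posterior Gamma(9, 19/3)
obs 4: x=5 → posterior Gamma(14, 22/3)
obs 5: x=4 → posterior Gamma(18, 25/3)
obs 6: x=6 → posterior Gamma(24, 28/3)
obs 7: x=3 → posterior Gamma(27, 31/3)
obs 8: x=2 → posterior Gamma(29, 34/3)
obs 9: x=2 → posterior Gamma(31, 37/3)
obs 10: x=3 → posterior Gamma(34, 40/3)
obs 11: x=1 → posterior Gamma(35, 43/3)
obs 12: x=0 → posterior Gamma(35, 46/3)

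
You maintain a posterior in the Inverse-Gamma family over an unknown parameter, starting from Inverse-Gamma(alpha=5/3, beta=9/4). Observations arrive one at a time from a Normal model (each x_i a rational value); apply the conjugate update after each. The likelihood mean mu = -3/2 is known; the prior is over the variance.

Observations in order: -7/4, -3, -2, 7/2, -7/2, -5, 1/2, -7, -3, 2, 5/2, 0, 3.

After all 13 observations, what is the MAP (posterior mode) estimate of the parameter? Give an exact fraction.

6507/880

obs 1: x=-7/4 → posterior Inverse-Gamma(13/6, 73/32)
obs 2: x=-3 → posterior Inverse-Gamma(8/3, 109/32)
obs 3: x=-2 → posterior Inverse-Gamma(19/6, 113/32)
obs 4: x=7/2 → posterior Inverse-Gamma(11/3, 513/32)
obs 5: x=-7/2 → posterior Inverse-Gamma(25/6, 577/32)
obs 6: x=-5 → posterior Inverse-Gamma(14/3, 773/32)
obs 7: x=1/2 → posterior Inverse-Gamma(31/6, 837/32)
obs 8: x=-7 → posterior Inverse-Gamma(17/3, 1321/32)
obs 9: x=-3 → posterior Inverse-Gamma(37/6, 1357/32)
obs 10: x=2 → posterior Inverse-Gamma(20/3, 1553/32)
obs 11: x=5/2 → posterior Inverse-Gamma(43/6, 1809/32)
obs 12: x=0 → posterior Inverse-Gamma(23/3, 1845/32)
obs 13: x=3 → posterior Inverse-Gamma(49/6, 2169/32)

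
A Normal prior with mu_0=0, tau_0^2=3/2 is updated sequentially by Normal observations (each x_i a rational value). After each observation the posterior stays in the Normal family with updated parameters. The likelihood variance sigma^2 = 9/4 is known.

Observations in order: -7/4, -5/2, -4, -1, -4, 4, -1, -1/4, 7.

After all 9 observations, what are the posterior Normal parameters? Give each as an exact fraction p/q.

mu_0=-1/3, tau_0^2=3/14

obs 1: x=-7/4 → posterior Normal(-7/10, 9/10)
obs 2: x=-5/2 → posterior Normal(-17/14, 9/14)
obs 3: x=-4 → posterior Normal(-11/6, 1/2)
obs 4: x=-1 → posterior Normal(-37/22, 9/22)
obs 5: x=-4 → posterior Normal(-53/26, 9/26)
obs 6: x=4 → posterior Normal(-37/30, 3/10)
obs 7: x=-1 → posterior Normal(-41/34, 9/34)
obs 8: x=-1/4 → posterior Normal(-21/19, 9/38)
obs 9: x=7 → posterior Normal(-1/3, 3/14)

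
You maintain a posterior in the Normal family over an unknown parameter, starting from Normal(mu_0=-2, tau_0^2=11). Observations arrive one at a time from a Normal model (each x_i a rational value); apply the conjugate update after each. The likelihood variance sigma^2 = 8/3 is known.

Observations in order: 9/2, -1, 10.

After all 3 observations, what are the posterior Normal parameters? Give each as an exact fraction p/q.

obs 1: x=9/2 → posterior Normal(265/82, 88/41)
obs 2: x=-1 → posterior Normal(199/148, 44/37)
obs 3: x=10 → posterior Normal(859/214, 88/107)

mu_0=859/214, tau_0^2=88/107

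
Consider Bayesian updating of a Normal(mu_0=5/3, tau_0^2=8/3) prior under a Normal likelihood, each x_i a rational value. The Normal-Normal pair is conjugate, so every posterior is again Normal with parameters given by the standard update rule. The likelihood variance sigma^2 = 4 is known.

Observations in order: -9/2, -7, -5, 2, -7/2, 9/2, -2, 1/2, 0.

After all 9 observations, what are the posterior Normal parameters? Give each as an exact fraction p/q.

obs 1: x=-9/2 → posterior Normal(-4/5, 8/5)
obs 2: x=-7 → posterior Normal(-18/7, 8/7)
obs 3: x=-5 → posterior Normal(-28/9, 8/9)
obs 4: x=2 → posterior Normal(-24/11, 8/11)
obs 5: x=-7/2 → posterior Normal(-31/13, 8/13)
obs 6: x=9/2 → posterior Normal(-22/15, 8/15)
obs 7: x=-2 → posterior Normal(-26/17, 8/17)
obs 8: x=1/2 → posterior Normal(-25/19, 8/19)
obs 9: x=0 → posterior Normal(-25/21, 8/21)

mu_0=-25/21, tau_0^2=8/21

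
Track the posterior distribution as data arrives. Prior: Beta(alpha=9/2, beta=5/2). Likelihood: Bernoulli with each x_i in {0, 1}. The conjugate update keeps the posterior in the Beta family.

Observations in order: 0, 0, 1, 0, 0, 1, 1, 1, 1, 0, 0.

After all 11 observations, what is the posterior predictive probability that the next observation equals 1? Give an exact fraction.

19/36

obs 1: x=0 → posterior Beta(9/2, 7/2)
obs 2: x=0 → posterior Beta(9/2, 9/2)
obs 3: x=1 → posterior Beta(11/2, 9/2)
obs 4: x=0 → posterior Beta(11/2, 11/2)
obs 5: x=0 → posterior Beta(11/2, 13/2)
obs 6: x=1 → posterior Beta(13/2, 13/2)
obs 7: x=1 → posterior Beta(15/2, 13/2)
obs 8: x=1 → posterior Beta(17/2, 13/2)
obs 9: x=1 → posterior Beta(19/2, 13/2)
obs 10: x=0 → posterior Beta(19/2, 15/2)
obs 11: x=0 → posterior Beta(19/2, 17/2)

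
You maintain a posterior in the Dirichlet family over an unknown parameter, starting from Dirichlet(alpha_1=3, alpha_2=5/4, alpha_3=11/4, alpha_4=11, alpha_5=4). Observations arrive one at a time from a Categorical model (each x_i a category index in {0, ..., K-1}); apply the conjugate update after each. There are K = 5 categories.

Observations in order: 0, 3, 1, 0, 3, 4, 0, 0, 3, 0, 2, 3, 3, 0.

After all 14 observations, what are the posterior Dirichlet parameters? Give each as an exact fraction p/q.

alpha_1=9, alpha_2=9/4, alpha_3=15/4, alpha_4=16, alpha_5=5

obs 1: x=0 → posterior Dirichlet(4, 5/4, 11/4, 11, 4)
obs 2: x=3 → posterior Dirichlet(4, 5/4, 11/4, 12, 4)
obs 3: x=1 → posterior Dirichlet(4, 9/4, 11/4, 12, 4)
obs 4: x=0 → posterior Dirichlet(5, 9/4, 11/4, 12, 4)
obs 5: x=3 → posterior Dirichlet(5, 9/4, 11/4, 13, 4)
obs 6: x=4 → posterior Dirichlet(5, 9/4, 11/4, 13, 5)
obs 7: x=0 → posterior Dirichlet(6, 9/4, 11/4, 13, 5)
obs 8: x=0 → posterior Dirichlet(7, 9/4, 11/4, 13, 5)
obs 9: x=3 → posterior Dirichlet(7, 9/4, 11/4, 14, 5)
obs 10: x=0 → posterior Dirichlet(8, 9/4, 11/4, 14, 5)
obs 11: x=2 → posterior Dirichlet(8, 9/4, 15/4, 14, 5)
obs 12: x=3 → posterior Dirichlet(8, 9/4, 15/4, 15, 5)
obs 13: x=3 → posterior Dirichlet(8, 9/4, 15/4, 16, 5)
obs 14: x=0 → posterior Dirichlet(9, 9/4, 15/4, 16, 5)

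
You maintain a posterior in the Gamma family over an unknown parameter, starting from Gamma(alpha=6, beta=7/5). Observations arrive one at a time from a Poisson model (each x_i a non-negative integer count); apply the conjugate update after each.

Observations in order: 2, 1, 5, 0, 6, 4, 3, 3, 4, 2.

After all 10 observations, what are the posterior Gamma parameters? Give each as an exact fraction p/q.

alpha=36, beta=57/5

obs 1: x=2 → posterior Gamma(8, 12/5)
obs 2: x=1 → posterior Gamma(9, 17/5)
obs 3: x=5 → posterior Gamma(14, 22/5)
obs 4: x=0 → posterior Gamma(14, 27/5)
obs 5: x=6 → posterior Gamma(20, 32/5)
obs 6: x=4 → posterior Gamma(24, 37/5)
obs 7: x=3 → posterior Gamma(27, 42/5)
obs 8: x=3 → posterior Gamma(30, 47/5)
obs 9: x=4 → posterior Gamma(34, 52/5)
obs 10: x=2 → posterior Gamma(36, 57/5)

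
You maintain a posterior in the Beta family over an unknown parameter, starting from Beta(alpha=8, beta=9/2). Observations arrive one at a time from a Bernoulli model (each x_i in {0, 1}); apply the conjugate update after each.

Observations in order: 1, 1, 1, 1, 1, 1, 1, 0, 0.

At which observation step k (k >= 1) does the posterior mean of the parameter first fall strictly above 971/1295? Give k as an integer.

obs 1: x=1 → posterior Beta(9, 9/2)
obs 2: x=1 → posterior Beta(10, 9/2)
obs 3: x=1 → posterior Beta(11, 9/2)
obs 4: x=1 → posterior Beta(12, 9/2)
obs 5: x=1 → posterior Beta(13, 9/2)
obs 6: x=1 → posterior Beta(14, 9/2)
obs 7: x=1 → posterior Beta(15, 9/2)
obs 8: x=0 → posterior Beta(15, 11/2)
obs 9: x=0 → posterior Beta(15, 13/2)

k = 6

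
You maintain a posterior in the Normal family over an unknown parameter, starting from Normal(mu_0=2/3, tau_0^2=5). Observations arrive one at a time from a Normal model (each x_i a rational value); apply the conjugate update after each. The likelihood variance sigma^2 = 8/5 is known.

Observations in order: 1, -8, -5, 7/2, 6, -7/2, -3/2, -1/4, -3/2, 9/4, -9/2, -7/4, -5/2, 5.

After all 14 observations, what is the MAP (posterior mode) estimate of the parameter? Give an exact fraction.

-3161/4296

obs 1: x=1 → posterior Normal(91/99, 40/33)
obs 2: x=-8 → posterior Normal(-509/174, 20/29)
obs 3: x=-5 → posterior Normal(-884/249, 40/83)
obs 4: x=7/2 → posterior Normal(-1243/648, 10/27)
obs 5: x=6 → posterior Normal(-49/114, 40/133)
obs 6: x=-7/2 → posterior Normal(-217/237, 20/79)
obs 7: x=-3/2 → posterior Normal(-1093/1098, 40/183)
obs 8: x=-1/4 → posterior Normal(-2261/2496, 5/26)
obs 9: x=-3/2 → posterior Normal(-2711/2796, 40/233)
obs 10: x=9/4 → posterior Normal(-509/774, 20/129)
obs 11: x=-9/2 → posterior Normal(-1693/1698, 40/283)
obs 12: x=-7/4 → posterior Normal(-3911/3696, 10/77)
obs 13: x=-5/2 → posterior Normal(-4661/3996, 40/333)
obs 14: x=5 → posterior Normal(-3161/4296, 20/179)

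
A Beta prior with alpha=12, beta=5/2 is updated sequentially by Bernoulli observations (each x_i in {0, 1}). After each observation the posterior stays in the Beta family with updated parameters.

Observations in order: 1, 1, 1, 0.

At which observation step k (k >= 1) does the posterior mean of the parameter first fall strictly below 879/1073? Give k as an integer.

k = 4

obs 1: x=1 → posterior Beta(13, 5/2)
obs 2: x=1 → posterior Beta(14, 5/2)
obs 3: x=1 → posterior Beta(15, 5/2)
obs 4: x=0 → posterior Beta(15, 7/2)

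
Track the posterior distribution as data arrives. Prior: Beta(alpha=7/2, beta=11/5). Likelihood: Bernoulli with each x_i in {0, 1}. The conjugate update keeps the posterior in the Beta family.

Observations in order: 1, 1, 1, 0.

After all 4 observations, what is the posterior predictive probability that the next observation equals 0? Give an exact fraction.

obs 1: x=1 → posterior Beta(9/2, 11/5)
obs 2: x=1 → posterior Beta(11/2, 11/5)
obs 3: x=1 → posterior Beta(13/2, 11/5)
obs 4: x=0 → posterior Beta(13/2, 16/5)

32/97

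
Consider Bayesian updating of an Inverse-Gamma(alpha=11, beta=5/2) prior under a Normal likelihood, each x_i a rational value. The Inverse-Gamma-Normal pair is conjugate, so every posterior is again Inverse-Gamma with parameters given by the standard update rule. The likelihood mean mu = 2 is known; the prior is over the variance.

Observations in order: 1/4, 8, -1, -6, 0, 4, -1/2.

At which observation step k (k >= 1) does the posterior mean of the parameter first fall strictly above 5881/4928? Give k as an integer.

k = 2

obs 1: x=1/4 → posterior Inverse-Gamma(23/2, 129/32)
obs 2: x=8 → posterior Inverse-Gamma(12, 705/32)
obs 3: x=-1 → posterior Inverse-Gamma(25/2, 849/32)
obs 4: x=-6 → posterior Inverse-Gamma(13, 1873/32)
obs 5: x=0 → posterior Inverse-Gamma(27/2, 1937/32)
obs 6: x=4 → posterior Inverse-Gamma(14, 2001/32)
obs 7: x=-1/2 → posterior Inverse-Gamma(29/2, 2101/32)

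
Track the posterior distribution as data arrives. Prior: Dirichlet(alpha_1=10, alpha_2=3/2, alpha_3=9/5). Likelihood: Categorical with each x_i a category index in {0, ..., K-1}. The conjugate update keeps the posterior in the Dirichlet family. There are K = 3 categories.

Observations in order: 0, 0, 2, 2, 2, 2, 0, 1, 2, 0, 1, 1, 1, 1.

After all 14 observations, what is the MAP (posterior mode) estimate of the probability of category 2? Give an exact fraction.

obs 1: x=0 → posterior Dirichlet(11, 3/2, 9/5)
obs 2: x=0 → posterior Dirichlet(12, 3/2, 9/5)
obs 3: x=2 → posterior Dirichlet(12, 3/2, 14/5)
obs 4: x=2 → posterior Dirichlet(12, 3/2, 19/5)
obs 5: x=2 → posterior Dirichlet(12, 3/2, 24/5)
obs 6: x=2 → posterior Dirichlet(12, 3/2, 29/5)
obs 7: x=0 → posterior Dirichlet(13, 3/2, 29/5)
obs 8: x=1 → posterior Dirichlet(13, 5/2, 29/5)
obs 9: x=2 → posterior Dirichlet(13, 5/2, 34/5)
obs 10: x=0 → posterior Dirichlet(14, 5/2, 34/5)
obs 11: x=1 → posterior Dirichlet(14, 7/2, 34/5)
obs 12: x=1 → posterior Dirichlet(14, 9/2, 34/5)
obs 13: x=1 → posterior Dirichlet(14, 11/2, 34/5)
obs 14: x=1 → posterior Dirichlet(14, 13/2, 34/5)

58/243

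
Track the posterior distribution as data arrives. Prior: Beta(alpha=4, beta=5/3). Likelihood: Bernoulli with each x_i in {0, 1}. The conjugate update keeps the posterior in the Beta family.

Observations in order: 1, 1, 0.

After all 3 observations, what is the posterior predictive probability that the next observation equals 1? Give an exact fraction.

9/13

obs 1: x=1 → posterior Beta(5, 5/3)
obs 2: x=1 → posterior Beta(6, 5/3)
obs 3: x=0 → posterior Beta(6, 8/3)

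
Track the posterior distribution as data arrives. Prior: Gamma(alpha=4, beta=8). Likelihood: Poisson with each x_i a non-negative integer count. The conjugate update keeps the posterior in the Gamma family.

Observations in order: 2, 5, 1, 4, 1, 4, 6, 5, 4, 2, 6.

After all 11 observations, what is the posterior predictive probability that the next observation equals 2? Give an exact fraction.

obs 1: x=2 → posterior Gamma(6, 9)
obs 2: x=5 → posterior Gamma(11, 10)
obs 3: x=1 → posterior Gamma(12, 11)
obs 4: x=4 → posterior Gamma(16, 12)
obs 5: x=1 → posterior Gamma(17, 13)
obs 6: x=4 → posterior Gamma(21, 14)
obs 7: x=6 → posterior Gamma(27, 15)
obs 8: x=5 → posterior Gamma(32, 16)
obs 9: x=4 → posterior Gamma(36, 17)
obs 10: x=2 → posterior Gamma(38, 18)
obs 11: x=6 → posterior Gamma(44, 19)

18230292486413199239222659723745974893682479513113821566579/70368744177664000000000000000000000000000000000000000000000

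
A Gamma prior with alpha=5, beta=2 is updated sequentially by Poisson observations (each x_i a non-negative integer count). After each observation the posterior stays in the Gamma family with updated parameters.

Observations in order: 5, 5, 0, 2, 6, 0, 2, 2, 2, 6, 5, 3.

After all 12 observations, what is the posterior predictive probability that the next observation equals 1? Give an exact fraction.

obs 1: x=5 → posterior Gamma(10, 3)
obs 2: x=5 → posterior Gamma(15, 4)
obs 3: x=0 → posterior Gamma(15, 5)
obs 4: x=2 → posterior Gamma(17, 6)
obs 5: x=6 → posterior Gamma(23, 7)
obs 6: x=0 → posterior Gamma(23, 8)
obs 7: x=2 → posterior Gamma(25, 9)
obs 8: x=2 → posterior Gamma(27, 10)
obs 9: x=2 → posterior Gamma(29, 11)
obs 10: x=6 → posterior Gamma(35, 12)
obs 11: x=5 → posterior Gamma(40, 13)
obs 12: x=3 → posterior Gamma(43, 14)

825988478961735270749627004414118341897499329953792/5597774487475881147025802420102991163730621337890625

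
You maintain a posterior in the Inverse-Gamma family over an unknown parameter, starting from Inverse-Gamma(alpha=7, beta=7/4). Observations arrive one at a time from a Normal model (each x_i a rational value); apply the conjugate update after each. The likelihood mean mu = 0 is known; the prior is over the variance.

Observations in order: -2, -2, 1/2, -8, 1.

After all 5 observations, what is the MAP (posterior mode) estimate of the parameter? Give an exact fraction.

obs 1: x=-2 → posterior Inverse-Gamma(15/2, 15/4)
obs 2: x=-2 → posterior Inverse-Gamma(8, 23/4)
obs 3: x=1/2 → posterior Inverse-Gamma(17/2, 47/8)
obs 4: x=-8 → posterior Inverse-Gamma(9, 303/8)
obs 5: x=1 → posterior Inverse-Gamma(19/2, 307/8)

307/84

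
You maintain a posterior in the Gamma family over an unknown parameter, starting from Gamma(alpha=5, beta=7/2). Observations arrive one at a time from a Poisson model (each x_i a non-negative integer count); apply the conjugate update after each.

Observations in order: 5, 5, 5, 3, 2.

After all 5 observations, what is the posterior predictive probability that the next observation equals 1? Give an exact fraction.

288531370617420118946978499552850/1768453418076865701195582595329481

obs 1: x=5 → posterior Gamma(10, 9/2)
obs 2: x=5 → posterior Gamma(15, 11/2)
obs 3: x=5 → posterior Gamma(20, 13/2)
obs 4: x=3 → posterior Gamma(23, 15/2)
obs 5: x=2 → posterior Gamma(25, 17/2)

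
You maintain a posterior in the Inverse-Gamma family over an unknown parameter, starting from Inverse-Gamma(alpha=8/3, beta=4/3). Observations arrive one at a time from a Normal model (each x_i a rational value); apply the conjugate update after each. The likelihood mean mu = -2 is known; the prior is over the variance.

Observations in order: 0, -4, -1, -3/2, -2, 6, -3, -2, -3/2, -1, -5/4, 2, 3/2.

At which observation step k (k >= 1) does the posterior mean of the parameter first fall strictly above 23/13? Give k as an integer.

obs 1: x=0 → posterior Inverse-Gamma(19/6, 10/3)
obs 2: x=-4 → posterior Inverse-Gamma(11/3, 16/3)
obs 3: x=-1 → posterior Inverse-Gamma(25/6, 35/6)
obs 4: x=-3/2 → posterior Inverse-Gamma(14/3, 143/24)
obs 5: x=-2 → posterior Inverse-Gamma(31/6, 143/24)
obs 6: x=6 → posterior Inverse-Gamma(17/3, 911/24)
obs 7: x=-3 → posterior Inverse-Gamma(37/6, 923/24)
obs 8: x=-2 → posterior Inverse-Gamma(20/3, 923/24)
obs 9: x=-3/2 → posterior Inverse-Gamma(43/6, 463/12)
obs 10: x=-1 → posterior Inverse-Gamma(23/3, 469/12)
obs 11: x=-5/4 → posterior Inverse-Gamma(49/6, 3779/96)
obs 12: x=2 → posterior Inverse-Gamma(26/3, 4547/96)
obs 13: x=3/2 → posterior Inverse-Gamma(55/6, 5135/96)

k = 2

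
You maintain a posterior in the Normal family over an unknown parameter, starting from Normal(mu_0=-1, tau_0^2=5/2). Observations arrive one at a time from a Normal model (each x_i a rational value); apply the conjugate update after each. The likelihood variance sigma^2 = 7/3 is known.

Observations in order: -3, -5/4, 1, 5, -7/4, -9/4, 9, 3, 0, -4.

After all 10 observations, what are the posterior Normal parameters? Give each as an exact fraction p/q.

mu_0=289/656, tau_0^2=35/164

obs 1: x=-3 → posterior Normal(-59/29, 35/29)
obs 2: x=-5/4 → posterior Normal(-311/176, 35/44)
obs 3: x=1 → posterior Normal(-251/236, 35/59)
obs 4: x=5 → posterior Normal(49/296, 35/74)
obs 5: x=-7/4 → posterior Normal(-14/89, 35/89)
obs 6: x=-9/4 → posterior Normal(-191/416, 35/104)
obs 7: x=9 → posterior Normal(349/476, 5/17)
obs 8: x=3 → posterior Normal(529/536, 35/134)
obs 9: x=0 → posterior Normal(529/596, 35/149)
obs 10: x=-4 → posterior Normal(289/656, 35/164)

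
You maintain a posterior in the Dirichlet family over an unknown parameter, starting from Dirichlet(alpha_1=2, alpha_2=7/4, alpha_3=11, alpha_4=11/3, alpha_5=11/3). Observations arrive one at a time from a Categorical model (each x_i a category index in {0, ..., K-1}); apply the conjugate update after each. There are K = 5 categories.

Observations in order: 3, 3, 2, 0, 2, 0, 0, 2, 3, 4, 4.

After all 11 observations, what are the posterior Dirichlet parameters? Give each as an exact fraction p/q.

obs 1: x=3 → posterior Dirichlet(2, 7/4, 11, 14/3, 11/3)
obs 2: x=3 → posterior Dirichlet(2, 7/4, 11, 17/3, 11/3)
obs 3: x=2 → posterior Dirichlet(2, 7/4, 12, 17/3, 11/3)
obs 4: x=0 → posterior Dirichlet(3, 7/4, 12, 17/3, 11/3)
obs 5: x=2 → posterior Dirichlet(3, 7/4, 13, 17/3, 11/3)
obs 6: x=0 → posterior Dirichlet(4, 7/4, 13, 17/3, 11/3)
obs 7: x=0 → posterior Dirichlet(5, 7/4, 13, 17/3, 11/3)
obs 8: x=2 → posterior Dirichlet(5, 7/4, 14, 17/3, 11/3)
obs 9: x=3 → posterior Dirichlet(5, 7/4, 14, 20/3, 11/3)
obs 10: x=4 → posterior Dirichlet(5, 7/4, 14, 20/3, 14/3)
obs 11: x=4 → posterior Dirichlet(5, 7/4, 14, 20/3, 17/3)

alpha_1=5, alpha_2=7/4, alpha_3=14, alpha_4=20/3, alpha_5=17/3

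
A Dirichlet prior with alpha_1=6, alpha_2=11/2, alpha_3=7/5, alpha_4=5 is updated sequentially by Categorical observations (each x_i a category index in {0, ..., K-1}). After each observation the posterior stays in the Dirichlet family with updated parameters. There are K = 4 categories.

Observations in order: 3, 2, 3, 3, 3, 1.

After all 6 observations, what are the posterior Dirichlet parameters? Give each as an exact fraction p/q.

alpha_1=6, alpha_2=13/2, alpha_3=12/5, alpha_4=9

obs 1: x=3 → posterior Dirichlet(6, 11/2, 7/5, 6)
obs 2: x=2 → posterior Dirichlet(6, 11/2, 12/5, 6)
obs 3: x=3 → posterior Dirichlet(6, 11/2, 12/5, 7)
obs 4: x=3 → posterior Dirichlet(6, 11/2, 12/5, 8)
obs 5: x=3 → posterior Dirichlet(6, 11/2, 12/5, 9)
obs 6: x=1 → posterior Dirichlet(6, 13/2, 12/5, 9)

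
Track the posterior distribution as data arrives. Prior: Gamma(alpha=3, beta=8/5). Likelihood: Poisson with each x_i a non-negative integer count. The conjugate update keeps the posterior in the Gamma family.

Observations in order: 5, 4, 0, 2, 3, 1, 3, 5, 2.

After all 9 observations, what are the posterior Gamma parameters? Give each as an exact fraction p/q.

alpha=28, beta=53/5

obs 1: x=5 → posterior Gamma(8, 13/5)
obs 2: x=4 → posterior Gamma(12, 18/5)
obs 3: x=0 → posterior Gamma(12, 23/5)
obs 4: x=2 → posterior Gamma(14, 28/5)
obs 5: x=3 → posterior Gamma(17, 33/5)
obs 6: x=1 → posterior Gamma(18, 38/5)
obs 7: x=3 → posterior Gamma(21, 43/5)
obs 8: x=5 → posterior Gamma(26, 48/5)
obs 9: x=2 → posterior Gamma(28, 53/5)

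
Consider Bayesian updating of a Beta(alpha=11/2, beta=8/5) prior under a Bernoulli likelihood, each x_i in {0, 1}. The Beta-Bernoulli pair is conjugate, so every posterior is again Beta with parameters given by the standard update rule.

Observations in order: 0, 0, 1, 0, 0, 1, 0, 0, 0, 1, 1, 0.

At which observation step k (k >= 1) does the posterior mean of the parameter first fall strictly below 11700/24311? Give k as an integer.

k = 9

obs 1: x=0 → posterior Beta(11/2, 13/5)
obs 2: x=0 → posterior Beta(11/2, 18/5)
obs 3: x=1 → posterior Beta(13/2, 18/5)
obs 4: x=0 → posterior Beta(13/2, 23/5)
obs 5: x=0 → posterior Beta(13/2, 28/5)
obs 6: x=1 → posterior Beta(15/2, 28/5)
obs 7: x=0 → posterior Beta(15/2, 33/5)
obs 8: x=0 → posterior Beta(15/2, 38/5)
obs 9: x=0 → posterior Beta(15/2, 43/5)
obs 10: x=1 → posterior Beta(17/2, 43/5)
obs 11: x=1 → posterior Beta(19/2, 43/5)
obs 12: x=0 → posterior Beta(19/2, 48/5)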